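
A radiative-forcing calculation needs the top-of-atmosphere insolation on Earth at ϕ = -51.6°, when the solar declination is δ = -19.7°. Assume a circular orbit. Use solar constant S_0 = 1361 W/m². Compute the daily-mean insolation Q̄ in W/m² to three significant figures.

Q̄ ≈ 459 W/m²

cos h₀ = −tan(-51.6°) tan(-19.700°) = -0.4517, h₀ = 2.0395 rad.
Bracket: h₀ sin ϕ sin δ + cos ϕ cos δ sin h₀ = 2.0395×-0.78369×-0.33710 + 0.62115×0.94147×0.89215 = 0.538799 + 0.521724 = 1.060523.
Q̄ = (S_0/π) × [bracket] = (1361/π) × 1.060523 = 459.4 W/m².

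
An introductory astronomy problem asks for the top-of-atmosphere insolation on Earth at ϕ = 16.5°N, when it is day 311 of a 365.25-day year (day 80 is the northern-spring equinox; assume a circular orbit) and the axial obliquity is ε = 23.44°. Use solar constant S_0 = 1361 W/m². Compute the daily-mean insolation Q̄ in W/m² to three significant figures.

Q̄ ≈ 342 W/m²

Solar longitude: L_s = 360° × (311 − 80)/365.25 = 227.680°.
sin δ = sin 23.44° × sin 227.680° = -0.29412, so δ = -17.105°.
cos h₀ = −tan(+16.5°) tan(-17.105°) = 0.0912, h₀ = 1.4795 rad.
Bracket: h₀ sin ϕ sin δ + cos ϕ cos δ sin h₀ = 1.4795×0.28402×-0.29412 + 0.95882×0.95577×0.99584 = -0.123591 + 0.912599 = 0.789008.
Q̄ = (S_0/π) × [bracket] = (1361/π) × 0.789008 = 341.8 W/m².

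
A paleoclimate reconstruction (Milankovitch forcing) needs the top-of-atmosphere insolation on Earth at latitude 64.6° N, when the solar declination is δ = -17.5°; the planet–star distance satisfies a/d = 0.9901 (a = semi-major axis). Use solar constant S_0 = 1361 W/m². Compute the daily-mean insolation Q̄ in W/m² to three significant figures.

cos h₀ = −tan(+64.6°) tan(-17.500°) = 0.6640, h₀ = 0.8446 rad.
Bracket: h₀ sin ϕ sin δ + cos ϕ cos δ sin h₀ = 0.8446×0.90334×-0.30071 + 0.42894×0.95372×0.74772 = -0.229430 + 0.305884 = 0.076454.
Inverse-square distance factor (a/d)² = 0.9901² = 0.980298.
Q̄ = (S_0/π) × 0.980298 × [bracket] = (1361/π) × 0.980298 × 0.076454 = 32.47 W/m².

Q̄ ≈ 32.5 W/m²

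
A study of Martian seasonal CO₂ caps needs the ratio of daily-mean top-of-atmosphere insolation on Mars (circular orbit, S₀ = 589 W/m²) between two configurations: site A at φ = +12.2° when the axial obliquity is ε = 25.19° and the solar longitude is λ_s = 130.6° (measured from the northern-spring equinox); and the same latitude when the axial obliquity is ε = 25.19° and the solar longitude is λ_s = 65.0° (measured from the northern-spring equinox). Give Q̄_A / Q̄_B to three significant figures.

— Configuration A (φ=+12.2°):
Solar declination: sin δ = sin ε · sin λ_s = sin 25.19° × sin 130.6° = 0.32316, so δ = +18.854°.
cos H₀ = −tan(+12.2°) tan(+18.854°) = -0.0738, H₀ = 1.6447 rad.
Bracket: H₀ sin φ sin δ + cos φ cos δ sin H₀ = 1.6447×0.21132×0.32316 + 0.97742×0.94634×0.99727 = 0.112317 + 0.922446 = 1.034763.
Q̄ = (S₀/π) × [bracket] = (589/π) × 1.034763 = 194.00 W/m².
— Configuration B (φ=+12.2°):
Solar declination: sin δ = sin ε · sin λ_s = sin 25.19° × sin 65.0° = 0.38574, so δ = +22.690°.
cos H₀ = −tan(+12.2°) tan(+22.690°) = -0.0904, H₀ = 1.6613 rad.
Bracket: H₀ sin φ sin δ + cos φ cos δ sin H₀ = 1.6613×0.21132×0.38574 + 0.97742×0.92261×0.99591 = 0.135420 + 0.898089 = 1.033509.
Q̄ = (S₀/π) × [bracket] = (589/π) × 1.033509 = 193.77 W/m².
Ratio Q̄_A / Q̄_B = 194.00 / 193.77 = 1.001.

Q̄_A / Q̄_B ≈ 1.00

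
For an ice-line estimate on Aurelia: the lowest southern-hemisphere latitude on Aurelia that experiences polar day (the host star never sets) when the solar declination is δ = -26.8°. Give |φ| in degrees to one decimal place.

Polar day requires cos H₀ = −tan φ tan δ ≤ −1, i.e. tan φ tan δ ≥ 1.
The boundary is |tan φ| · |tan δ| = 1, so |φ| = 90° − |δ| = 90° − 26.8° = 63.2° in the southern hemisphere.

|φ| = 63.2°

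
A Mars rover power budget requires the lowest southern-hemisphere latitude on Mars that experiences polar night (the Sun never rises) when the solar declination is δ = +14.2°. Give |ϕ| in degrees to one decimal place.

Polar night requires cos h₀ = −tan ϕ tan δ ≥ 1, i.e. tan ϕ tan δ ≤ −1.
The boundary is |tan ϕ| · |tan δ| = 1, so |ϕ| = 90° − |δ| = 90° − 14.2° = 75.8° in the southern hemisphere.

|ϕ| = 75.8°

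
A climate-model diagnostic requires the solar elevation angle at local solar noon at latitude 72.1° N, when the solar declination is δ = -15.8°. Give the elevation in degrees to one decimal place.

2.1°

At local noon the hour angle is zero, so the zenith angle equals |φ − δ| = |+72.1° − (-15.800°)| = 87.900°.
Elevation = 90° − 87.900° = 2.1°.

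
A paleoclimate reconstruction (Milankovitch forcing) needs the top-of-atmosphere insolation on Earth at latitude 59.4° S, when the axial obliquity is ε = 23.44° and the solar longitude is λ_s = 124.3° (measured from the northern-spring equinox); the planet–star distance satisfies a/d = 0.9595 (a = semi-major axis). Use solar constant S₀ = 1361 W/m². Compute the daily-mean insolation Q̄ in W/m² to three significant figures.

Solar declination: sin δ = sin ε · sin λ_s = sin 23.44° × sin 124.3° = 0.32861, so δ = +19.185°.
cos H₀ = −tan(-59.4°) tan(+19.185°) = 0.5883, H₀ = 0.9418 rad.
Bracket: H₀ sin φ sin δ + cos φ cos δ sin H₀ = 0.9418×-0.86074×0.32861 + 0.50904×0.94446×0.80862 = -0.266386 + 0.388759 = 0.122373.
Inverse-square distance factor (a/d)² = 0.9595² = 0.920640.
Q̄ = (S₀/π) × 0.920640 × [bracket] = (1361/π) × 0.920640 × 0.122373 = 48.81 W/m².

Q̄ ≈ 48.8 W/m²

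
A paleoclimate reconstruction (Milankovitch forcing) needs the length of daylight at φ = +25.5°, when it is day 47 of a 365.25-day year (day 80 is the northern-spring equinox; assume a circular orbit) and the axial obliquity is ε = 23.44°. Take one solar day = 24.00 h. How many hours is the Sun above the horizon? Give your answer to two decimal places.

Solar longitude: λ_s = 360° × (47 − 80)/365.25 = -32.526°, i.e. -32.526° + 360° = 327.474°.
sin δ = sin 23.44° × sin 327.474° = -0.21388, so δ = -12.350°.
cos H₀ = −tan φ · tan δ = −tan(+25.5°) × tan(-12.350°) = 0.1044, so H₀ = 1.4662 rad = 84.01°.
Daylight = 2H₀/(2π) × 24.00 h = (1.4662/π) × 24.00 = 11.20 h.

11.20 h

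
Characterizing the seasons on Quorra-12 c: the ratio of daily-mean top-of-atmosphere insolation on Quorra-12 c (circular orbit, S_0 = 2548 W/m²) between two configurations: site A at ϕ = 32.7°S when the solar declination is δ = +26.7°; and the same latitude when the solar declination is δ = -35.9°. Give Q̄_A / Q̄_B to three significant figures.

Q̄_A / Q̄_B ≈ 0.327

— Configuration A (ϕ=-32.7°):
cos h₀ = −tan(-32.7°) tan(+26.700°) = 0.3229, h₀ = 1.2420 rad.
Bracket: h₀ sin ϕ sin δ + cos ϕ cos δ sin h₀ = 1.2420×-0.54024×0.44932 + 0.84151×0.89337×0.94644 = -0.301484 + 0.711514 = 0.410030.
Q̄ = (S_0/π) × [bracket] = (2548/π) × 0.410030 = 332.56 W/m².
— Configuration B (ϕ=-32.7°):
cos h₀ = −tan(-32.7°) tan(-35.900°) = -0.4647, h₀ = 2.0541 rad.
Bracket: h₀ sin ϕ sin δ + cos ϕ cos δ sin h₀ = 2.0541×-0.54024×-0.58637 + 0.84151×0.81004×0.88546 = 0.650699 + 0.603580 = 1.254279.
Q̄ = (S_0/π) × [bracket] = (2548/π) × 1.254279 = 1017.3 W/m².
Ratio Q̄_A / Q̄_B = 332.56 / 1017.3 = 0.3269.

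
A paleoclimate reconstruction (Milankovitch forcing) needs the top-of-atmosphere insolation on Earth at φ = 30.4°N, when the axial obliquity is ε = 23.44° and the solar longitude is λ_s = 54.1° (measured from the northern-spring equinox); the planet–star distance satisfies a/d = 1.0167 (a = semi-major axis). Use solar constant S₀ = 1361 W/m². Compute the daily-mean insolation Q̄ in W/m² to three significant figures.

Solar declination: sin δ = sin ε · sin λ_s = sin 23.44° × sin 54.1° = 0.32223, so δ = +18.798°.
cos H₀ = −tan(+30.4°) tan(+18.798°) = -0.1997, H₀ = 1.7718 rad.
Bracket: H₀ sin φ sin δ + cos φ cos δ sin H₀ = 1.7718×0.50603×0.32223 + 0.86251×0.94666×0.97986 = 0.288906 + 0.800059 = 1.088965.
Inverse-square distance factor (a/d)² = 1.0167² = 1.033679.
Q̄ = (S₀/π) × 1.033679 × [bracket] = (1361/π) × 1.033679 × 1.088965 = 487.6 W/m².

Q̄ ≈ 488 W/m²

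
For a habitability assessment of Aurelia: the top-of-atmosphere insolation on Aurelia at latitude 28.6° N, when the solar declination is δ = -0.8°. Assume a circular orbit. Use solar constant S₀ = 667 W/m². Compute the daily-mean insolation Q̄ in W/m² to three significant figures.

Q̄ ≈ 184 W/m²

cos H₀ = −tan(+28.6°) tan(-0.800°) = 0.0076, H₀ = 1.5632 rad.
Bracket: H₀ sin φ sin δ + cos φ cos δ sin H₀ = 1.5632×0.47869×-0.01396 + 0.87798×0.99990×0.99997 = -0.010446 + 0.877866 = 0.867420.
Q̄ = (S₀/π) × [bracket] = (667/π) × 0.867420 = 184.2 W/m².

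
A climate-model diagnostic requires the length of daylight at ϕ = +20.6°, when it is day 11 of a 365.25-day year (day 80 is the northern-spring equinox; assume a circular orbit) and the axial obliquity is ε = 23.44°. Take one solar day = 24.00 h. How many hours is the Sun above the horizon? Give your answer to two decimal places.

Solar longitude: L_s = 360° × (11 − 80)/365.25 = -68.008°, i.e. -68.008° + 360° = 291.992°.
sin δ = sin 23.44° × sin 291.992° = -0.36884, so δ = -21.644°.
cos h₀ = −tan ϕ · tan δ = −tan(+20.6°) × tan(-21.644°) = 0.1492, so h₀ = 1.4211 rad = 81.42°.
Daylight = 2h₀/(2π) × 24.00 h = (1.4211/π) × 24.00 = 10.86 h.

10.86 h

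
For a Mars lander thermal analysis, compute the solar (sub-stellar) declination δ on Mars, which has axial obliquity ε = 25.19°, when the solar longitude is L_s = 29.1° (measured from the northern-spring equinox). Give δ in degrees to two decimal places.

δ = +11.95°

sin δ = sin ε · sin L_s = sin 25.19° × sin 29.1° = 0.206995.
δ = arcsin(0.206995) = +11.95°.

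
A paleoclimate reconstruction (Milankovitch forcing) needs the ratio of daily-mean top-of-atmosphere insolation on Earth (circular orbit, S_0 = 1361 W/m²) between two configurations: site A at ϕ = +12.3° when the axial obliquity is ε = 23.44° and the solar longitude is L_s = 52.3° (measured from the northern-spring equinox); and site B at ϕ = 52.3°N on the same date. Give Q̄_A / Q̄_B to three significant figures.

— Configuration A (ϕ=+12.3°):
Solar declination: sin δ = sin ε · sin L_s = sin 23.44° × sin 52.3° = 0.31474, so δ = +18.345°.
cos h₀ = −tan(+12.3°) tan(+18.345°) = -0.0723, h₀ = 1.6432 rad.
Bracket: h₀ sin ϕ sin δ + cos ϕ cos δ sin h₀ = 1.6432×0.21303×0.31474 + 0.97705×0.94918×0.99738 = 0.110175 + 0.924967 = 1.035142.
Q̄ = (S_0/π) × [bracket] = (1361/π) × 1.035142 = 448.44 W/m².
— Configuration B (ϕ=+52.3°):
cos h₀ = −tan(+52.3°) tan(+18.345°) = -0.4290, h₀ = 2.0142 rad.
Bracket: h₀ sin ϕ sin δ + cos ϕ cos δ sin h₀ = 2.0142×0.79122×0.31474 + 0.61153×0.94918×0.90329 = 0.501593 + 0.524317 = 1.025910.
Q̄ = (S_0/π) × [bracket] = (1361/π) × 1.025910 = 444.44 W/m².
Ratio Q̄_A / Q̄_B = 448.44 / 444.44 = 1.009.

Q̄_A / Q̄_B ≈ 1.01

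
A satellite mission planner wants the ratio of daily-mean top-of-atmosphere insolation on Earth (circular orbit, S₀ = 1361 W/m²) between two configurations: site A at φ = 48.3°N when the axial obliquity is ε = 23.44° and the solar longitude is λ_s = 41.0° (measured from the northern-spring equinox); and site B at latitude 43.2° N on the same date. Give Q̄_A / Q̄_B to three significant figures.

— Configuration A (φ=+48.3°):
Solar declination: sin δ = sin ε · sin λ_s = sin 23.44° × sin 41.0° = 0.26097, so δ = +15.128°.
cos H₀ = −tan(+48.3°) tan(+15.128°) = -0.3034, H₀ = 1.8791 rad.
Bracket: H₀ sin φ sin δ + cos φ cos δ sin H₀ = 1.8791×0.74664×0.26097 + 0.66523×0.96535×0.95286 = 0.366144 + 0.611907 = 0.978051.
Q̄ = (S₀/π) × [bracket] = (1361/π) × 0.978051 = 423.71 W/m².
— Configuration B (φ=+43.2°):
cos H₀ = −tan(+43.2°) tan(+15.128°) = -0.2539, H₀ = 1.8275 rad.
Bracket: H₀ sin φ sin δ + cos φ cos δ sin H₀ = 1.8275×0.68455×0.26097 + 0.72897×0.96535×0.96724 = 0.326477 + 0.680658 = 1.007135.
Q̄ = (S₀/π) × [bracket] = (1361/π) × 1.007135 = 436.31 W/m².
Ratio Q̄_A / Q̄_B = 423.71 / 436.31 = 0.9711.

Q̄_A / Q̄_B ≈ 0.971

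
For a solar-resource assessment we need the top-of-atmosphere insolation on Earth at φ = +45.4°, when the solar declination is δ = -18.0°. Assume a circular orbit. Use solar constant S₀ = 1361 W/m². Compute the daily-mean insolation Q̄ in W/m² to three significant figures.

Q̄ ≈ 155 W/m²

cos H₀ = −tan(+45.4°) tan(-18.000°) = 0.3295, H₀ = 1.2350 rad.
Bracket: H₀ sin φ sin δ + cos φ cos δ sin H₀ = 1.2350×0.71203×-0.30902 + 0.70215×0.95106×0.94416 = -0.271739 + 0.630498 = 0.358759.
Q̄ = (S₀/π) × [bracket] = (1361/π) × 0.358759 = 155.4 W/m².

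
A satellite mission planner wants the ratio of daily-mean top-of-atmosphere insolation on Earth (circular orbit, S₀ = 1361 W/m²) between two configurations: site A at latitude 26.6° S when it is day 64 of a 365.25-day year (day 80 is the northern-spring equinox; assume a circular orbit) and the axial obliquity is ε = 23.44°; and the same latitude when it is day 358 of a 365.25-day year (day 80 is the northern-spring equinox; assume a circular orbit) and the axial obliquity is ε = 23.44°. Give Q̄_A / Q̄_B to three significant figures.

— Configuration A (φ=-26.6°):
Solar longitude: λ_s = 360° × (64 − 80)/365.25 = -15.770°, i.e. -15.770° + 360° = 344.230°.
sin δ = sin 23.44° × sin 344.230° = -0.10811, so δ = -6.206°.
cos H₀ = −tan(-26.6°) tan(-6.206°) = -0.0545, H₀ = 1.6253 rad.
Bracket: H₀ sin φ sin δ + cos φ cos δ sin H₀ = 1.6253×-0.44776×-0.10811 + 0.89415×0.99414×0.99852 = 0.078676 + 0.887595 = 0.966271.
Q̄ = (S₀/π) × [bracket] = (1361/π) × 0.966271 = 418.61 W/m².
— Configuration B (φ=-26.6°):
Solar longitude: λ_s = 360° × (358 − 80)/365.25 = 274.004°.
sin δ = sin 23.44° × sin 274.004° = -0.39682, so δ = -23.379°.
cos H₀ = −tan(-26.6°) tan(-23.379°) = -0.2165, H₀ = 1.7890 rad.
Bracket: H₀ sin φ sin δ + cos φ cos δ sin H₀ = 1.7890×-0.44776×-0.39682 + 0.89415×0.91790×0.97629 = 0.317870 + 0.801281 = 1.119151.
Q̄ = (S₀/π) × [bracket] = (1361/π) × 1.119151 = 484.84 W/m².
Ratio Q̄_A / Q̄_B = 418.61 / 484.84 = 0.8634.

Q̄_A / Q̄_B ≈ 0.863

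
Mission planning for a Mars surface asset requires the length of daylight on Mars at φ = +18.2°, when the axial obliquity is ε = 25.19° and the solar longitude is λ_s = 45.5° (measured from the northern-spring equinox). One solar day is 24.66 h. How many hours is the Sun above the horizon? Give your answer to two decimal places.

Solar declination: sin δ = sin ε · sin λ_s = sin 25.19° × sin 45.5° = 0.30357, so δ = +17.672°.
cos H₀ = −tan φ · tan δ = −tan(+18.2°) × tan(+17.672°) = -0.1048, so H₀ = 1.6757 rad = 96.01°.
Daylight = 2H₀/(2π) × 24.66 h = (1.6757/π) × 24.66 = 13.15 h.

13.15 h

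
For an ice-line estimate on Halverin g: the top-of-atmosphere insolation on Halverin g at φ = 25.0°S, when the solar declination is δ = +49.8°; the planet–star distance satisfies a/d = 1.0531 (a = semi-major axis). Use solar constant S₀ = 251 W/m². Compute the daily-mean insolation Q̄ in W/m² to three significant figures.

Q̄ ≈ 15.0 W/m²

cos H₀ = −tan(-25.0°) tan(+49.800°) = 0.5518, H₀ = 0.9863 rad.
Bracket: H₀ sin φ sin δ + cos φ cos δ sin H₀ = 0.9863×-0.42262×0.76380 + 0.90631×0.64546×0.83398 = -0.318375 + 0.487867 = 0.169492.
Inverse-square distance factor (a/d)² = 1.0531² = 1.109020.
Q̄ = (S₀/π) × 1.109020 × [bracket] = (251/π) × 1.109020 × 0.169492 = 15.02 W/m².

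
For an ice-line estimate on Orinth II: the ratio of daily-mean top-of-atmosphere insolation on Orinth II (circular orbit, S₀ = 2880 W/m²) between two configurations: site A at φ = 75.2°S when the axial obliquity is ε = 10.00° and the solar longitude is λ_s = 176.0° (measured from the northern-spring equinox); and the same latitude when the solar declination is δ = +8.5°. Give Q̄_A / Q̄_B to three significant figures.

— Configuration A (φ=-75.2°):
Solar declination: sin δ = sin ε · sin λ_s = sin 10.00° × sin 176.0° = 0.01211, so δ = +0.694°.
cos H₀ = −tan(-75.2°) tan(+0.694°) = 0.0458, H₀ = 1.5249 rad.
Bracket: H₀ sin φ sin δ + cos φ cos δ sin H₀ = 1.5249×-0.96682×0.01211 + 0.25545×0.99993×0.99895 = -0.017854 + 0.255164 = 0.237310.
Q̄ = (S₀/π) × [bracket] = (2880/π) × 0.237310 = 217.55 W/m².
— Configuration B (φ=-75.2°):
cos H₀ = −tan(-75.2°) tan(+8.500°) = 0.5656, H₀ = 0.9696 rad.
Bracket: H₀ sin φ sin δ + cos φ cos δ sin H₀ = 0.9696×-0.96682×0.14781 + 0.25545×0.98902×0.82465 = -0.138561 + 0.208344 = 0.069783.
Q̄ = (S₀/π) × [bracket] = (2880/π) × 0.069783 = 63.972 W/m².
Ratio Q̄_A / Q̄_B = 217.55 / 63.972 = 3.401.

Q̄_A / Q̄_B ≈ 3.40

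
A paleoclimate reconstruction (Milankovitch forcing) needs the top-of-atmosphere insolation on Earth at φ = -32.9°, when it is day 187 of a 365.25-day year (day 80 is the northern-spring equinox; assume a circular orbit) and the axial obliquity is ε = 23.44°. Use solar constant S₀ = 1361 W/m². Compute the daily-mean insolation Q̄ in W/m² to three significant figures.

Solar longitude: λ_s = 360° × (187 − 80)/365.25 = 105.462°.
sin δ = sin 23.44° × sin 105.462° = 0.38339, so δ = +22.544°.
cos H₀ = −tan(-32.9°) tan(+22.544°) = 0.2685, H₀ = 1.2989 rad.
Bracket: H₀ sin φ sin δ + cos φ cos δ sin H₀ = 1.2989×-0.54317×0.38339 + 0.83962×0.92359×0.96327 = -0.270491 + 0.746982 = 0.476491.
Q̄ = (S₀/π) × [bracket] = (1361/π) × 0.476491 = 206.4 W/m².

Q̄ ≈ 206 W/m²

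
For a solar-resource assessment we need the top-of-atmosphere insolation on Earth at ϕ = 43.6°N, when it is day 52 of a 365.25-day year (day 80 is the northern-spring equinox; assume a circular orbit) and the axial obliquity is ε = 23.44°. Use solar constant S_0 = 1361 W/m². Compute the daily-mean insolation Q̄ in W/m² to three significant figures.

Solar longitude: L_s = 360° × (52 − 80)/365.25 = -27.598°, i.e. -27.598° + 360° = 332.402°.
sin δ = sin 23.44° × sin 332.402° = -0.18428, so δ = -10.619°.
cos h₀ = −tan(+43.6°) tan(-10.619°) = 0.1785, h₀ = 1.3913 rad.
Bracket: h₀ sin ϕ sin δ + cos ϕ cos δ sin h₀ = 1.3913×0.68962×-0.18428 + 0.72417×0.98287×0.98393 = -0.176811 + 0.700327 = 0.523516.
Q̄ = (S_0/π) × [bracket] = (1361/π) × 0.523516 = 226.8 W/m².

Q̄ ≈ 227 W/m²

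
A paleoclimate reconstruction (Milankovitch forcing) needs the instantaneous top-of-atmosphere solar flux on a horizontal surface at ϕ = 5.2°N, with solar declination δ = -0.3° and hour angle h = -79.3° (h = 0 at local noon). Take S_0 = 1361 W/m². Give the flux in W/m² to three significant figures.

cos θ_z = sin ϕ sin δ + cos ϕ cos δ cos h = -0.000475 + 0.184900 = 0.184425.
Flux = S_0 · cos θ_z = 1361 × 0.184425 = 251.0 W/m².

251 W/m²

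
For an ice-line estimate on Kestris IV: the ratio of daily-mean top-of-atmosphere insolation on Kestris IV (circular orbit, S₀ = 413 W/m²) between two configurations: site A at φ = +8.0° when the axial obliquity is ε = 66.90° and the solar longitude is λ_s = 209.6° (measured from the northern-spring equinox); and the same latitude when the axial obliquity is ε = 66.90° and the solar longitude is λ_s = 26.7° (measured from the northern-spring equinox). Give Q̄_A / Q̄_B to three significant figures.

Q̄_A / Q̄_B ≈ 0.790

— Configuration A (φ=+8.0°):
Solar declination: sin δ = sin ε · sin λ_s = sin 66.90° × sin 209.6° = -0.45434, so δ = -27.022°.
cos H₀ = −tan(+8.0°) tan(-27.022°) = 0.0717, H₀ = 1.4991 rad.
Bracket: H₀ sin φ sin δ + cos φ cos δ sin H₀ = 1.4991×0.13917×-0.45434 + 0.99027×0.89083×0.99743 = -0.094789 + 0.879895 = 0.785106.
Q̄ = (S₀/π) × [bracket] = (413/π) × 0.785106 = 103.21 W/m².
— Configuration B (φ=+8.0°):
Solar declination: sin δ = sin ε · sin λ_s = sin 66.90° × sin 26.7° = 0.41329, so δ = +24.412°.
cos H₀ = −tan(+8.0°) tan(+24.412°) = -0.0638, H₀ = 1.6346 rad.
Bracket: H₀ sin φ sin δ + cos φ cos δ sin H₀ = 1.6346×0.13917×0.41329 + 0.99027×0.91060×0.99796 = 0.094018 + 0.899900 = 0.993918.
Q̄ = (S₀/π) × [bracket] = (413/π) × 0.993918 = 130.66 W/m².
Ratio Q̄_A / Q̄_B = 103.21 / 130.66 = 0.7899.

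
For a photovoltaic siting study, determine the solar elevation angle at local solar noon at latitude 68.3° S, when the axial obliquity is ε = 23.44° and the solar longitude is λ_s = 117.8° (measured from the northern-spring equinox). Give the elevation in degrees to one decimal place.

1.1°

Solar declination: sin δ = sin ε · sin λ_s = sin 23.44° × sin 117.8° = 0.35188, so δ = +20.602°.
At local noon the hour angle is zero, so the zenith angle equals |φ − δ| = |-68.3° − (+20.602°)| = 88.902°.
Elevation = 90° − 88.902° = 1.1°.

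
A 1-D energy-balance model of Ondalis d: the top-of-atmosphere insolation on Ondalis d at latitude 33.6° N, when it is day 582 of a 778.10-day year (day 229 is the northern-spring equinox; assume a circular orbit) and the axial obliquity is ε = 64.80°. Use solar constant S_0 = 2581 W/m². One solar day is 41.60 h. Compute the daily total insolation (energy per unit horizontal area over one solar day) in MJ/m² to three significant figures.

128 MJ/m²

Solar longitude: L_s = 360° × (582 − 229)/778.10 = 163.321°.
sin δ = sin 64.80° × sin 163.321° = 0.25970, so δ = +15.052°.
cos h₀ = −tan(+33.6°) tan(+15.052°) = -0.1787, h₀ = 1.7504 rad.
Bracket: h₀ sin ϕ sin δ + cos ϕ cos δ sin h₀ = 1.7504×0.55339×0.25970 + 0.83292×0.96569×0.98391 = 0.251559 + 0.791401 = 1.042960.
Q̄ = (S_0/π) × [bracket] = (2581/π) × 1.042960 = 856.85 W/m².
Daily total = Q̄ × 41.60 h × 3600 s/h = 856.85 × 41.60 × 3600 / 10⁶ = 128.3 MJ/m².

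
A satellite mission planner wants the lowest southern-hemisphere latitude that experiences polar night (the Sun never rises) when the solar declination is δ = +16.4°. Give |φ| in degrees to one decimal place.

Polar night requires cos H₀ = −tan φ tan δ ≥ 1, i.e. tan φ tan δ ≤ −1.
The boundary is |tan φ| · |tan δ| = 1, so |φ| = 90° − |δ| = 90° − 16.4° = 73.6° in the southern hemisphere.

|φ| = 73.6°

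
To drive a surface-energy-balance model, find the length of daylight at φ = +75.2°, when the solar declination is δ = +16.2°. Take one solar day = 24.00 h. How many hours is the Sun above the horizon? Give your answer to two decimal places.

24.00 h

Sunrise equation: cos H₀ = −tan φ · tan δ = -1.0996 ≤ −1, so the Sun never sets (polar day) and H₀ = π.
Daylight = 2H₀/(2π) × 24.00 h = (3.1416/π) × 24.00 = 24.00 h.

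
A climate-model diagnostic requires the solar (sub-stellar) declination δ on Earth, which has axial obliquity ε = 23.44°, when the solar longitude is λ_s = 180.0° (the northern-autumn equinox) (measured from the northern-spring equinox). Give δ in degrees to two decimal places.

sin δ = sin ε · sin λ_s = sin 23.44° × sin 180.0° = 0.000000.
δ = arcsin(0.000000) = +0.00°.

δ = +0.00°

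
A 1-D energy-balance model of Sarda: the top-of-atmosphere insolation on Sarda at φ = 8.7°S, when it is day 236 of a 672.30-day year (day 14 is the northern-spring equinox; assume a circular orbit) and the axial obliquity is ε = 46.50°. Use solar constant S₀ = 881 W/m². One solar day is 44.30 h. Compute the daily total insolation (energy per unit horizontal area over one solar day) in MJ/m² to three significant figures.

Solar longitude: λ_s = 360° × (236 − 14)/672.30 = 118.876°.
sin δ = sin 46.50° × sin 118.876° = 0.63519, so δ = +39.434°.
cos H₀ = −tan(-8.7°) tan(+39.434°) = 0.1258, H₀ = 1.4446 rad.
Bracket: H₀ sin φ sin δ + cos φ cos δ sin H₀ = 1.4446×-0.15126×0.63519 + 0.98849×0.77236×0.99205 = -0.138795 + 0.757401 = 0.618606.
Q̄ = (S₀/π) × [bracket] = (881/π) × 0.618606 = 173.48 W/m².
Daily total = Q̄ × 44.30 h × 3600 s/h = 173.48 × 44.30 × 3600 / 10⁶ = 27.67 MJ/m².

27.7 MJ/m²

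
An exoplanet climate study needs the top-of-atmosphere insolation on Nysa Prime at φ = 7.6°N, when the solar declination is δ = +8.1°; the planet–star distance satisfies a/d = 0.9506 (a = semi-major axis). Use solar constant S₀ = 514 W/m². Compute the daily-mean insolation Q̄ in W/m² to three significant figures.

cos H₀ = −tan(+7.6°) tan(+8.100°) = -0.0190, H₀ = 1.5898 rad.
Bracket: H₀ sin φ sin δ + cos φ cos δ sin H₀ = 1.5898×0.13226×0.14090 + 0.99122×0.99002×0.99982 = 0.029627 + 0.981151 = 1.010778.
Inverse-square distance factor (a/d)² = 0.9506² = 0.903640.
Q̄ = (S₀/π) × 0.903640 × [bracket] = (514/π) × 0.903640 × 1.010778 = 149.4 W/m².

Q̄ ≈ 149 W/m²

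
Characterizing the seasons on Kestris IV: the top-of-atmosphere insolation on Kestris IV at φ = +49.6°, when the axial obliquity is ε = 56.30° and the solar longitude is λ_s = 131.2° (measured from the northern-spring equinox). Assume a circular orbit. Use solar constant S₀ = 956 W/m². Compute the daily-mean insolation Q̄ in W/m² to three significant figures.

Q̄ ≈ 458 W/m²

Solar declination: sin δ = sin ε · sin λ_s = sin 56.30° × sin 131.2° = 0.62597, so δ = +38.754°.
cos H₀ = −tan(+49.6°) tan(+38.754°) = -0.9432, H₀ = 2.8028 rad.
Bracket: H₀ sin φ sin δ + cos φ cos δ sin H₀ = 2.8028×0.76154×0.62597 + 0.64812×0.77984×0.33234 = 1.336098 + 0.167975 = 1.504073.
Q̄ = (S₀/π) × [bracket] = (956/π) × 1.504073 = 457.7 W/m².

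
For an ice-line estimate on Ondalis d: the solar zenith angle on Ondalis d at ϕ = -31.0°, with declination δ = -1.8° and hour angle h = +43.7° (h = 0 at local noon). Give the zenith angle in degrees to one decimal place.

θ_z = 50.5°

cos θ_z = sin ϕ sin δ + cos ϕ cos δ cos h = 0.016178 + 0.619398 = 0.635576.
θ_z = arccos(0.635576) = 50.5°.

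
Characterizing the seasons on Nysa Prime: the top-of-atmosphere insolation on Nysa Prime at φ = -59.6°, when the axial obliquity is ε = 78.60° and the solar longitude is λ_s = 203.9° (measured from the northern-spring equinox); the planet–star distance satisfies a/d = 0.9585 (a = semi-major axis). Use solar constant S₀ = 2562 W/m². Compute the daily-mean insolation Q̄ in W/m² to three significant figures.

Solar declination: sin δ = sin ε · sin λ_s = sin 78.60° × sin 203.9° = -0.39715, so δ = -23.400°.
cos H₀ = −tan(-59.6°) tan(-23.400°) = -0.7376, H₀ = 2.4003 rad.
Bracket: H₀ sin φ sin δ + cos φ cos δ sin H₀ = 2.4003×-0.86251×-0.39715 + 0.50603×0.91775×0.67525 = 0.822213 + 0.313592 = 1.135805.
Inverse-square distance factor (a/d)² = 0.9585² = 0.918722.
Q̄ = (S₀/π) × 0.918722 × [bracket] = (2562/π) × 0.918722 × 1.135805 = 851.0 W/m².

Q̄ ≈ 851 W/m²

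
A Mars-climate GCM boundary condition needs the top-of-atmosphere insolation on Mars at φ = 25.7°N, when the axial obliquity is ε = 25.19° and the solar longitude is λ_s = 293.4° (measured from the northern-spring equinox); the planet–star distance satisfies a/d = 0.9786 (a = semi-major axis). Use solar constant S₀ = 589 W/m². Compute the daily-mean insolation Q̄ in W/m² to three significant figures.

Solar declination: sin δ = sin ε · sin λ_s = sin 25.19° × sin 293.4° = -0.39062, so δ = -22.993°.
cos H₀ = −tan(+25.7°) tan(-22.993°) = 0.2042, H₀ = 1.3651 rad.
Bracket: H₀ sin φ sin δ + cos φ cos δ sin H₀ = 1.3651×0.43366×-0.39062 + 0.90108×0.92055×0.97893 = -0.231243 + 0.812012 = 0.580769.
Inverse-square distance factor (a/d)² = 0.9786² = 0.957658.
Q̄ = (S₀/π) × 0.957658 × [bracket] = (589/π) × 0.957658 × 0.580769 = 104.3 W/m².

Q̄ ≈ 104 W/m²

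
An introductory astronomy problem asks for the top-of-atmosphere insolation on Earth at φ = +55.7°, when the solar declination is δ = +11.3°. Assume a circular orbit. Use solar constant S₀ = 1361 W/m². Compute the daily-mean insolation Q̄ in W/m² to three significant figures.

cos H₀ = −tan(+55.7°) tan(+11.300°) = -0.2929, H₀ = 1.8681 rad.
Bracket: H₀ sin φ sin δ + cos φ cos δ sin H₀ = 1.8681×0.82610×0.19595 + 0.56353×0.98061×0.95614 = 0.302397 + 0.528366 = 0.830763.
Q̄ = (S₀/π) × [bracket] = (1361/π) × 0.830763 = 359.9 W/m².

Q̄ ≈ 360 W/m²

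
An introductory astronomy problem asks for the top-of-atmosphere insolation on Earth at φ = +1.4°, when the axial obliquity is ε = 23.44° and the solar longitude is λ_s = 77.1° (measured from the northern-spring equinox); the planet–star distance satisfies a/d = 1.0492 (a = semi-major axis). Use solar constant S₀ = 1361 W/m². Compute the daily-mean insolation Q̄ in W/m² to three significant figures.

Q̄ ≈ 447 W/m²

Solar declination: sin δ = sin ε · sin λ_s = sin 23.44° × sin 77.1° = 0.38775, so δ = +22.814°.
cos H₀ = −tan(+1.4°) tan(+22.814°) = -0.0103, H₀ = 1.5811 rad.
Bracket: H₀ sin φ sin δ + cos φ cos δ sin H₀ = 1.5811×0.02443×0.38775 + 0.99970×0.92177×0.99995 = 0.014977 + 0.921447 = 0.936424.
Inverse-square distance factor (a/d)² = 1.0492² = 1.100821.
Q̄ = (S₀/π) × 1.100821 × [bracket] = (1361/π) × 1.100821 × 0.936424 = 446.6 W/m².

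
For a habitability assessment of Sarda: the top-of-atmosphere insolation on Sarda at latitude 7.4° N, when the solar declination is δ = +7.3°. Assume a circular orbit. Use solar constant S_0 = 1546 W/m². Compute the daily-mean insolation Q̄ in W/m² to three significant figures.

cos h₀ = −tan(+7.4°) tan(+7.300°) = -0.0166, h₀ = 1.5874 rad.
Bracket: h₀ sin ϕ sin δ + cos ϕ cos δ sin h₀ = 1.5874×0.12880×0.12706 + 0.99167×0.99189×0.99986 = 0.025978 + 0.983490 = 1.009468.
Q̄ = (S_0/π) × [bracket] = (1546/π) × 1.009468 = 496.8 W/m².

Q̄ ≈ 497 W/m²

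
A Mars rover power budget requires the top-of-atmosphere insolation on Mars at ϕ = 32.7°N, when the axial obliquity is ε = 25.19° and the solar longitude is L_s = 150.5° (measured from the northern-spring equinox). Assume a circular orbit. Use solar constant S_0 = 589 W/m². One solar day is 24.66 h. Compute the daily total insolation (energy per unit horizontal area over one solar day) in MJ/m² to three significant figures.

16.8 MJ/m²

Solar declination: sin δ = sin ε · sin L_s = sin 25.19° × sin 150.5° = 0.20959, so δ = +12.098°.
cos h₀ = −tan(+32.7°) tan(+12.098°) = -0.1376, h₀ = 1.7088 rad.
Bracket: h₀ sin ϕ sin δ + cos ϕ cos δ sin h₀ = 1.7088×0.54024×0.20959 + 0.84151×0.97779×0.99049 = 0.193486 + 0.814995 = 1.008481.
Q̄ = (S_0/π) × [bracket] = (589/π) × 1.008481 = 189.07 W/m².
Daily total = Q̄ × 24.66 h × 3600 s/h = 189.07 × 24.66 × 3600 / 10⁶ = 16.78 MJ/m².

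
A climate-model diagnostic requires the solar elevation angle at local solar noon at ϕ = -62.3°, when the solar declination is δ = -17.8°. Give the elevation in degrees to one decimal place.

At local noon the hour angle is zero, so the zenith angle equals |ϕ − δ| = |-62.3° − (-17.800°)| = 44.500°.
Elevation = 90° − 44.500° = 45.5°.

45.5°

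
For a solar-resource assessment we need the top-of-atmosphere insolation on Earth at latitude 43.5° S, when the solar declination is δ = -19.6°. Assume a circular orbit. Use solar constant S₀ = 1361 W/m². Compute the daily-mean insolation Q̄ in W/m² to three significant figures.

Q̄ ≈ 470 W/m²

cos H₀ = −tan(-43.5°) tan(-19.600°) = -0.3379, H₀ = 1.9155 rad.
Bracket: H₀ sin φ sin δ + cos φ cos δ sin H₀ = 1.9155×-0.68835×-0.33545 + 0.72537×0.94206×0.94118 = 0.442302 + 0.643148 = 1.085450.
Q̄ = (S₀/π) × [bracket] = (1361/π) × 1.085450 = 470.2 W/m².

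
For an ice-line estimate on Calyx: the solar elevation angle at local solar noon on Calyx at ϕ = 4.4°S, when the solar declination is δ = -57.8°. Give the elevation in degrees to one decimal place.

36.6°

At local noon the hour angle is zero, so the zenith angle equals |ϕ − δ| = |-4.4° − (-57.800°)| = 53.400°.
Elevation = 90° − 53.400° = 36.6°.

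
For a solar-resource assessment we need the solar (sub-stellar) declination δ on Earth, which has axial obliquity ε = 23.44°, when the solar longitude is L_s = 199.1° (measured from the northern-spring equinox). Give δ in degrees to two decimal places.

sin δ = sin ε · sin L_s = sin 23.44° × sin 199.1° = -0.130164.
δ = arcsin(-0.130164) = -7.48°.

δ = -7.48°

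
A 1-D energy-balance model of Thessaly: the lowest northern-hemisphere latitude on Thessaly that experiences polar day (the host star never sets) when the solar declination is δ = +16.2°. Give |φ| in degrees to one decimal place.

|φ| = 73.8°

Polar day requires cos H₀ = −tan φ tan δ ≤ −1, i.e. tan φ tan δ ≥ 1.
The boundary is |tan φ| · |tan δ| = 1, so |φ| = 90° − |δ| = 90° − 16.2° = 73.8° in the northern hemisphere.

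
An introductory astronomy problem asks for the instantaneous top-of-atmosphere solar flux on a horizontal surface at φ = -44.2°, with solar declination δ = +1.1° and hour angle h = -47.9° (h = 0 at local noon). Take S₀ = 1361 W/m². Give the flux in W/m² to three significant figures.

cos θ_z = sin φ sin δ + cos φ cos δ cos h = -0.013384 + 0.480547 = 0.467163.
Flux = S₀ · cos θ_z = 1361 × 0.467163 = 635.8 W/m².

636 W/m²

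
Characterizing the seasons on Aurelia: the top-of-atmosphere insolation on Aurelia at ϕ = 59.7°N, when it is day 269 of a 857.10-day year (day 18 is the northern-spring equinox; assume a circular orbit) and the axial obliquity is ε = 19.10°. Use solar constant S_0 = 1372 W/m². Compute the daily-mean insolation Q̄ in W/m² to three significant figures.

Q̄ ≈ 431 W/m²

Solar longitude: L_s = 360° × (269 − 18)/857.10 = 105.425°.
sin δ = sin 19.10° × sin 105.425° = 0.31543, so δ = +18.387°.
cos h₀ = −tan(+59.7°) tan(+18.387°) = -0.5688, h₀ = 2.1759 rad.
Bracket: h₀ sin ϕ sin δ + cos ϕ cos δ sin h₀ = 2.1759×0.86340×0.31543 + 0.50453×0.94895×0.82245 = 0.592590 + 0.393767 = 0.986357.
Q̄ = (S_0/π) × [bracket] = (1372/π) × 0.986357 = 430.8 W/m².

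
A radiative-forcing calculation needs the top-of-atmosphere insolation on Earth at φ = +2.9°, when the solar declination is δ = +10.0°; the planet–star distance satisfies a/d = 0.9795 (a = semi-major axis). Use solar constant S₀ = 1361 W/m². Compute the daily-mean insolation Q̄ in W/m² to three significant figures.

Q̄ ≈ 415 W/m²

cos H₀ = −tan(+2.9°) tan(+10.000°) = -0.0089, H₀ = 1.5797 rad.
Bracket: H₀ sin φ sin δ + cos φ cos δ sin H₀ = 1.5797×0.05059×0.17365 + 0.99872×0.98481×0.99996 = 0.013878 + 0.983510 = 0.997388.
Inverse-square distance factor (a/d)² = 0.9795² = 0.959420.
Q̄ = (S₀/π) × 0.959420 × [bracket] = (1361/π) × 0.959420 × 0.997388 = 414.6 W/m².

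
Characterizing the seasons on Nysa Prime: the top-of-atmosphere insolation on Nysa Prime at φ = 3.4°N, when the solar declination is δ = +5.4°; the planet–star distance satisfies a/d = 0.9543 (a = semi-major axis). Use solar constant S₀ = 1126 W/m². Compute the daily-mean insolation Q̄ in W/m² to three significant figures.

Q̄ ≈ 327 W/m²

cos H₀ = −tan(+3.4°) tan(+5.400°) = -0.0056, H₀ = 1.5764 rad.
Bracket: H₀ sin φ sin δ + cos φ cos δ sin H₀ = 1.5764×0.05931×0.09411 + 0.99824×0.99556×0.99998 = 0.008799 + 0.993788 = 1.002587.
Inverse-square distance factor (a/d)² = 0.9543² = 0.910688.
Q̄ = (S₀/π) × 0.910688 × [bracket] = (1126/π) × 0.910688 × 1.002587 = 327.3 W/m².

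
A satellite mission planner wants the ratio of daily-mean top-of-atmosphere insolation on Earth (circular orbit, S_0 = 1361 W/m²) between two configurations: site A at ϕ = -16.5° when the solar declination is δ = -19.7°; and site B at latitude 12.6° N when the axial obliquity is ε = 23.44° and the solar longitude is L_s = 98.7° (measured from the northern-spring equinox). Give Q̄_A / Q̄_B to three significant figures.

Q̄_A / Q̄_B ≈ 1.02

— Configuration A (ϕ=-16.5°):
cos h₀ = −tan(-16.5°) tan(-19.700°) = -0.1061, h₀ = 1.6771 rad.
Bracket: h₀ sin ϕ sin δ + cos ϕ cos δ sin h₀ = 1.6771×-0.28402×-0.33710 + 0.95882×0.94147×0.99436 = 0.160571 + 0.897609 = 1.058180.
Q̄ = (S_0/π) × [bracket] = (1361/π) × 1.058180 = 458.42 W/m².
— Configuration B (ϕ=+12.6°):
Solar declination: sin δ = sin ε · sin L_s = sin 23.44° × sin 98.7° = 0.39321, so δ = +23.154°.
cos h₀ = −tan(+12.6°) tan(+23.154°) = -0.0956, h₀ = 1.6665 rad.
Bracket: h₀ sin ϕ sin δ + cos ϕ cos δ sin h₀ = 1.6665×0.21814×0.39321 + 0.97592×0.91945×0.99542 = 0.142944 + 0.893200 = 1.036144.
Q̄ = (S_0/π) × [bracket] = (1361/π) × 1.036144 = 448.88 W/m².
Ratio Q̄_A / Q̄_B = 458.42 / 448.88 = 1.021.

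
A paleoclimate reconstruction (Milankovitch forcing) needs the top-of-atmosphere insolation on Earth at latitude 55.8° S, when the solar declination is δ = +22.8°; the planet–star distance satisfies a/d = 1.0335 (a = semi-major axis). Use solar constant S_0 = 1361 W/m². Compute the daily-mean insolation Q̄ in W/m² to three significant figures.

Q̄ ≈ 54.3 W/m²

cos h₀ = −tan(-55.8°) tan(+22.800°) = 0.6185, h₀ = 0.9039 rad.
Bracket: h₀ sin ϕ sin δ + cos ϕ cos δ sin h₀ = 0.9039×-0.82708×0.38752 + 0.56208×0.92186×0.78575 = -0.289709 + 0.407143 = 0.117434.
Inverse-square distance factor (a/d)² = 1.0335² = 1.068122.
Q̄ = (S_0/π) × 1.068122 × [bracket] = (1361/π) × 1.068122 × 0.117434 = 54.34 W/m².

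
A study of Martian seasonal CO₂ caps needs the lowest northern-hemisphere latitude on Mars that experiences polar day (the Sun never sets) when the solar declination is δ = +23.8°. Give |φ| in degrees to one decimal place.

|φ| = 66.2°

Polar day requires cos H₀ = −tan φ tan δ ≤ −1, i.e. tan φ tan δ ≥ 1.
The boundary is |tan φ| · |tan δ| = 1, so |φ| = 90° − |δ| = 90° − 23.8° = 66.2° in the northern hemisphere.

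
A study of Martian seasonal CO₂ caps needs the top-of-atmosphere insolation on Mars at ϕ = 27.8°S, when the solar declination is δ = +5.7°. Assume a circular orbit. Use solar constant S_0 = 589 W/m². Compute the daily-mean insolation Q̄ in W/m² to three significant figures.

cos h₀ = −tan(-27.8°) tan(+5.700°) = 0.0526, h₀ = 1.5181 rad.
Bracket: h₀ sin ϕ sin δ + cos ϕ cos δ sin h₀ = 1.5181×-0.46639×0.09932 + 0.88458×0.99506×0.99861 = -0.070321 + 0.878987 = 0.808666.
Q̄ = (S_0/π) × [bracket] = (589/π) × 0.808666 = 151.6 W/m².

Q̄ ≈ 152 W/m²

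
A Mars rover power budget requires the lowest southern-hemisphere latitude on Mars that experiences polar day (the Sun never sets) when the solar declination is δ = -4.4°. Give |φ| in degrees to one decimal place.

Polar day requires cos H₀ = −tan φ tan δ ≤ −1, i.e. tan φ tan δ ≥ 1.
The boundary is |tan φ| · |tan δ| = 1, so |φ| = 90° − |δ| = 90° − 4.4° = 85.6° in the southern hemisphere.

|φ| = 85.6°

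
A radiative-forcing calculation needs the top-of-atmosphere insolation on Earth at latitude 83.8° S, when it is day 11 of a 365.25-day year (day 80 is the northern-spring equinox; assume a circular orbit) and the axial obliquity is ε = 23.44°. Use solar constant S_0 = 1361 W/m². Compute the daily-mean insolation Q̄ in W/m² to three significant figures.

Solar longitude: L_s = 360° × (11 − 80)/365.25 = -68.008°, i.e. -68.008° + 360° = 291.992°.
sin δ = sin 23.44° × sin 291.992° = -0.36884, so δ = -21.644°.
cos h₀ = −tan(-83.8°) tan(-21.644°) = -3.6528 ≤ −1 ⇒ polar day, h₀ = π.
Bracket: h₀ sin ϕ sin δ + cos ϕ cos δ sin h₀ = 3.1416×-0.99415×-0.36884 + 0.10800×0.92949×0.00000 = 1.151969 + 0.000000 = 1.151969.
Q̄ = (S_0/π) × [bracket] = (1361/π) × 1.151969 = 499.1 W/m².

Q̄ ≈ 499 W/m²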